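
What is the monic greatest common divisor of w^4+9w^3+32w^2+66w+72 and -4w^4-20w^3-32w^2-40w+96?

Euclidean algorithm in ℚ[w]:
  w^4+9w^3+32w^2+66w+72 = (-1/4)(-4w^4-20w^3-32w^2-40w+96) + (4w^3+24w^2+56w+96)
  -4w^4-20w^3-32w^2-40w+96 = (-w+1)(4w^3+24w^2+56w+96) + (0)
Last nonzero remainder: 4w^3+24w^2+56w+96. Dividing through by 4 gives the monic gcd w^3+6w^2+14w+24.

w^3+6w^2+14w+24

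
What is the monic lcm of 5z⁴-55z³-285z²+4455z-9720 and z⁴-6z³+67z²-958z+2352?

z⁶-6z⁵-14z⁴-472z³-3075z²+77598z-190512

Euclidean algorithm in ℚ[z]:
  5z⁴-55z³-285z²+4455z-9720 = (5)(z⁴-6z³+67z²-958z+2352) + (-25z³-620z²+9245z-21480)
  z⁴-6z³+67z²-958z+2352 = (-(1/25)z+154/125)(-25z³-620z²+9245z-21480) + ((30016/25)z²-(330176/25)z+720384/25)
  -25z³-620z²+9245z-21480 = (-(625/30016)z-22375/30016)((30016/25)z²-(330176/25)z+720384/25) + (0)
Last nonzero remainder: (30016/25)z²-(330176/25)z+720384/25. Dividing through by 30016/25 gives the monic gcd z²-11z+24.
Then lcm(f, g) = f·g / gcd(f, g); expanding and making the result monic gives the answer.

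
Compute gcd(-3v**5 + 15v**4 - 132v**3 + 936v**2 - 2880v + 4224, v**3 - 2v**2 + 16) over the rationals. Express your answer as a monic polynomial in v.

By polynomial division,
  -3v**5 + 15v**4 - 132v**3 + 936v**2 - 2880v + 4224 = (-3v**2 + 9v - 114)(v**3 - 2v**2 + 16) + (756v**2 - 3024v + 6048)
  v**3 - 2v**2 + 16 = ((1/756)v + 1/378)(756v**2 - 3024v + 6048) + (0)
Last nonzero remainder: 756v**2 - 3024v + 6048. Dividing through by 756 gives the monic gcd v**2 - 4v + 8.

v**2 - 4v + 8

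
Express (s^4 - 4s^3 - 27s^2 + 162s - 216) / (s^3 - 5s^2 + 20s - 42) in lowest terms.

Euclidean algorithm in ℚ[s]:
  s^4 - 4s^3 - 27s^2 + 162s - 216 = (s + 1)(s^3 - 5s^2 + 20s - 42) + (-42s^2 + 184s - 174)
  s^3 - 5s^2 + 20s - 42 = (-(1/42)s + 13/882)(-42s^2 + 184s - 174) + ((5797/441)s - 5797/147)
  -42s^2 + 184s - 174 = (-(18522/5797)s + 25578/5797)((5797/441)s - 5797/147) + (0)
Last nonzero remainder: (5797/441)s - 5797/147. Dividing through by 5797/441 gives the monic gcd s - 3.
Cancel s - 3 from numerator and denominator to get the reduced form.

(s^3 - s^2 - 30s + 72)/(s^2 - 2s + 14)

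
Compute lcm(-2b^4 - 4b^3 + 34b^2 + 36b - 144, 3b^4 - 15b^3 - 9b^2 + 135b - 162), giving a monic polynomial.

Repeated division with remainder:
  -2b^4 - 4b^3 + 34b^2 + 36b - 144 = (-2/3)(3b^4 - 15b^3 - 9b^2 + 135b - 162) + (-14b^3 + 28b^2 + 126b - 252)
  3b^4 - 15b^3 - 9b^2 + 135b - 162 = (-(3/14)b + 9/14)(-14b^3 + 28b^2 + 126b - 252) + (0)
Last nonzero remainder: -14b^3 + 28b^2 + 126b - 252. Dividing through by -14 gives the monic gcd b^3 - 2b^2 - 9b + 18.
Then lcm(f, g) = f·g / gcd(f, g); expanding and making the result monic gives the answer.

b^5 - b^4 - 23b^3 + 33b^2 + 126b - 216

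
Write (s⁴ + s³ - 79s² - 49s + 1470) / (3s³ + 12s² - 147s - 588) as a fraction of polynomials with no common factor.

(s² + s - 30)/(3s + 12)

By polynomial division,
  s⁴ + s³ - 79s² - 49s + 1470 = ((1/3)s - 1)(3s³ + 12s² - 147s - 588) + (-18s² + 882)
  3s³ + 12s² - 147s - 588 = (-(1/6)s - 2/3)(-18s² + 882) + (0)
Last nonzero remainder: -18s² + 882. Dividing through by -18 gives the monic gcd s² - 49.
Cancel s² - 49 from numerator and denominator to get the reduced form.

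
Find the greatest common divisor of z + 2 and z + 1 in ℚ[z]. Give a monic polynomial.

Repeated division with remainder:
  z + 2 = (z + 1) + (1)
  z + 1 = (z + 1)(1) + (0)
The last nonzero remainder is the constant 1, so the polynomials are coprime and gcd = 1.

1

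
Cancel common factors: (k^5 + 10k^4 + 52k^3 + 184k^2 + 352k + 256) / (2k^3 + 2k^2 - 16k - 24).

(k^3 + 6k^2 + 24k + 64)/(2k - 6)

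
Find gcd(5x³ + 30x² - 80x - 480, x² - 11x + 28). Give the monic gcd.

Euclidean algorithm in ℚ[x]:
  5x³ + 30x² - 80x - 480 = (5x + 85)(x² - 11x + 28) + (715x - 2860)
  x² - 11x + 28 = ((1/715)x - 7/715)(715x - 2860) + (0)
Last nonzero remainder: 715x - 2860. Dividing through by 715 gives the monic gcd x - 4.

x - 4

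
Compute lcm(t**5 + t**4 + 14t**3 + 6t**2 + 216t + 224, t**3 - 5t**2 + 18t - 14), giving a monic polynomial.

Apply the Euclidean algorithm:
  t**5 + t**4 + 14t**3 + 6t**2 + 216t + 224 = (t**2 + 6t + 26)(t**3 - 5t**2 + 18t - 14) + (42t**2 - 168t + 588)
  t**3 - 5t**2 + 18t - 14 = ((1/42)t - 1/42)(42t**2 - 168t + 588) + (0)
Last nonzero remainder: 42t**2 - 168t + 588. Dividing through by 42 gives the monic gcd t**2 - 4t + 14.
Then lcm(f, g) = f·g / gcd(f, g); expanding and making the result monic gives the answer.

t**6 + 13t**4 - 8t**3 + 210t**2 + 8t - 224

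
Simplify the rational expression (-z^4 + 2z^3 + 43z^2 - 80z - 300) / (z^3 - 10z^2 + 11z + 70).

(-z^2 - z + 30)/(z - 7)

Apply the Euclidean algorithm:
  -z^4 + 2z^3 + 43z^2 - 80z - 300 = (-z - 8)(z^3 - 10z^2 + 11z + 70) + (-26z^2 + 78z + 260)
  z^3 - 10z^2 + 11z + 70 = (-(1/26)z + 7/26)(-26z^2 + 78z + 260) + (0)
Last nonzero remainder: -26z^2 + 78z + 260. Dividing through by -26 gives the monic gcd z^2 - 3z - 10.
Cancel z^2 - 3z - 10 from numerator and denominator to get the reduced form.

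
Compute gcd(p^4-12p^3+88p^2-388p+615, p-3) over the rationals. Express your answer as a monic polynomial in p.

Euclidean algorithm in ℚ[p]:
  p^4-12p^3+88p^2-388p+615 = (p^3-9p^2+61p-205)(p-3) + (0)
The last nonzero remainder p-3 is already monic.

p-3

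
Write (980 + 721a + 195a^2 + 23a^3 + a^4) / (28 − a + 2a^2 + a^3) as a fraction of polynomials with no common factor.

(245 + 119a + 19a^2 + a^3)/(7 − 2a + a^2)

By polynomial division,
  a^4 + 23a^3 + 195a^2 + 721a + 980 = (a + 21)(a^3 + 2a^2 − a + 28) + (154a^2 + 714a + 392)
  a^3 + 2a^2 − a + 28 = ((1/154)a − 29/1694)(154a^2 + 714a + 392) + ((1050/121)a + 4200/121)
  154a^2 + 714a + 392 = ((1331/75)a + 847/75)((1050/121)a + 4200/121) + (0)
Last nonzero remainder: (1050/121)a + 4200/121. Dividing through by 1050/121 gives the monic gcd a + 4.
Cancel a + 4 from numerator and denominator to get the reduced form.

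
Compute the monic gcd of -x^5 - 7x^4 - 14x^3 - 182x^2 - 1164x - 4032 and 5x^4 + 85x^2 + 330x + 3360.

x^2 - 6x + 32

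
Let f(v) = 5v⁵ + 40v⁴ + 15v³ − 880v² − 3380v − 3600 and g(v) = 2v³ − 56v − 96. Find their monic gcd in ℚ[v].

By polynomial division,
  5v⁵ + 40v⁴ + 15v³ − 880v² − 3380v − 3600 = ((5/2)v² + 20v + 155/2)(2v³ − 56v − 96) + (480v² + 2880v + 3840)
  2v³ − 56v − 96 = ((1/240)v − 1/40)(480v² + 2880v + 3840) + (0)
Last nonzero remainder: 480v² + 2880v + 3840. Dividing through by 480 gives the monic gcd v² + 6v + 8.

v² + 6v + 8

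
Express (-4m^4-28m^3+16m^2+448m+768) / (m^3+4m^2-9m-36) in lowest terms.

(-4m^2+64)/(m-3)

By polynomial division,
  -4m^4-28m^3+16m^2+448m+768 = (-4m-12)(m^3+4m^2-9m-36) + (28m^2+196m+336)
  m^3+4m^2-9m-36 = ((1/28)m-3/28)(28m^2+196m+336) + (0)
Last nonzero remainder: 28m^2+196m+336. Dividing through by 28 gives the monic gcd m^2+7m+12.
Cancel m^2+7m+12 from numerator and denominator to get the reduced form.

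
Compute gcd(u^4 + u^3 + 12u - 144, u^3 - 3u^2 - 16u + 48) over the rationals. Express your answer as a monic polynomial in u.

u^2 + u - 12

Repeated division with remainder:
  u^4 + u^3 + 12u - 144 = (u + 4)(u^3 - 3u^2 - 16u + 48) + (28u^2 + 28u - 336)
  u^3 - 3u^2 - 16u + 48 = ((1/28)u - 1/7)(28u^2 + 28u - 336) + (0)
Last nonzero remainder: 28u^2 + 28u - 336. Dividing through by 28 gives the monic gcd u^2 + u - 12.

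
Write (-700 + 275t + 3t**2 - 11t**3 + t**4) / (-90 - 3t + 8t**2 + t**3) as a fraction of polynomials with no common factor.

(-140 + 83t - 16t**2 + t**3)/(-18 + 3t + t**2)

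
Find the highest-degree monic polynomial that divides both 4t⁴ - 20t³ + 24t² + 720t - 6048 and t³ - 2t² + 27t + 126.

t² - 5t + 42

Euclidean algorithm in ℚ[t]:
  4t⁴ - 20t³ + 24t² + 720t - 6048 = (4t - 12)(t³ - 2t² + 27t + 126) + (-108t² + 540t - 4536)
  t³ - 2t² + 27t + 126 = (-(1/108)t - 1/36)(-108t² + 540t - 4536) + (0)
Last nonzero remainder: -108t² + 540t - 4536. Dividing through by -108 gives the monic gcd t² - 5t + 42.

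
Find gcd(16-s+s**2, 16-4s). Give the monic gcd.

1

Repeated division with remainder:
  s**2-s+16 = (-(1/4)s-3/4)(-4s+16) + (28)
  -4s+16 = (-(1/7)s+4/7)(28) + (0)
The last nonzero remainder is the constant 28, so the polynomials are coprime and gcd = 1.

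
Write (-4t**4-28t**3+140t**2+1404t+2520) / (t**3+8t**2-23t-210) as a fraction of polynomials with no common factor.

(-4t**3-4t**2+164t+420)/(t**2+2t-35)

Apply the Euclidean algorithm:
  -4t**4-28t**3+140t**2+1404t+2520 = (-4t+4)(t**3+8t**2-23t-210) + (16t**2+656t+3360)
  t**3+8t**2-23t-210 = ((1/16)t-33/16)(16t**2+656t+3360) + (1120t+6720)
  16t**2+656t+3360 = ((1/70)t+1/2)(1120t+6720) + (0)
Last nonzero remainder: 1120t+6720. Dividing through by 1120 gives the monic gcd t+6.
Cancel t+6 from numerator and denominator to get the reduced form.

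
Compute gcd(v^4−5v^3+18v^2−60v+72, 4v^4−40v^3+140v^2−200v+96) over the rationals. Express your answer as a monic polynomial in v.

v^2−5v+6

Repeated division with remainder:
  v^4−5v^3+18v^2−60v+72 = (1/4)(4v^4−40v^3+140v^2−200v+96) + (5v^3−17v^2−10v+48)
  4v^4−40v^3+140v^2−200v+96 = ((4/5)v−132/25)(5v^3−17v^2−10v+48) + ((1456/25)v^2−(1456/5)v+8736/25)
  5v^3−17v^2−10v+48 = ((125/1456)v+25/182)((1456/25)v^2−(1456/5)v+8736/25) + (0)
Last nonzero remainder: (1456/25)v^2−(1456/5)v+8736/25. Dividing through by 1456/25 gives the monic gcd v^2−5v+6.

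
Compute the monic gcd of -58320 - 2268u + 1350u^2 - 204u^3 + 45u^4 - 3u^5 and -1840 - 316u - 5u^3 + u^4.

-40 - 6u + u^2

Repeated division with remainder:
  -3u^5 + 45u^4 - 204u^3 + 1350u^2 - 2268u - 58320 = (-3u + 30)(u^4 - 5u^3 - 316u - 1840) + (-54u^3 + 402u^2 + 1692u - 3120)
  u^4 - 5u^3 - 316u - 1840 = (-(1/54)u - 11/243)(-54u^3 + 402u^2 + 1692u - 3120) + ((4012/81)u^2 - (8024/27)u - 160480/81)
  -54u^3 + 402u^2 + 1692u - 3120 = (-(2187/2006)u + 3159/2006)((4012/81)u^2 - (8024/27)u - 160480/81) + (0)
Last nonzero remainder: (4012/81)u^2 - (8024/27)u - 160480/81. Dividing through by 4012/81 gives the monic gcd u^2 - 6u - 40.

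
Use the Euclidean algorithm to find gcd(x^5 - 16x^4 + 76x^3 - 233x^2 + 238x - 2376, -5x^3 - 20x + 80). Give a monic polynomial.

x^2 + 2x + 8

Apply the Euclidean algorithm:
  x^5 - 16x^4 + 76x^3 - 233x^2 + 238x - 2376 = (-(1/5)x^2 + (16/5)x - 72/5)(-5x^3 - 20x + 80) + (-153x^2 - 306x - 1224)
  -5x^3 - 20x + 80 = ((5/153)x - 10/153)(-153x^2 - 306x - 1224) + (0)
Last nonzero remainder: -153x^2 - 306x - 1224. Dividing through by -153 gives the monic gcd x^2 + 2x + 8.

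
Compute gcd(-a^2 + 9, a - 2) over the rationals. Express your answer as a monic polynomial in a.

Apply the Euclidean algorithm:
  -a^2 + 9 = (-a - 2)(a - 2) + (5)
  a - 2 = ((1/5)a - 2/5)(5) + (0)
The last nonzero remainder is the constant 5, so the polynomials are coprime and gcd = 1.

1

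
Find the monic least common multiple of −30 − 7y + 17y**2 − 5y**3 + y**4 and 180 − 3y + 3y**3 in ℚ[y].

−120 − 58y + 61y**2 − 3y**3 − y**4 + y**5

By polynomial division,
  y**4 − 5y**3 + 17y**2 − 7y − 30 = ((1/3)y − 5/3)(3y**3 − 3y + 180) + (18y**2 − 72y + 270)
  3y**3 − 3y + 180 = ((1/6)y + 2/3)(18y**2 − 72y + 270) + (0)
Last nonzero remainder: 18y**2 − 72y + 270. Dividing through by 18 gives the monic gcd y**2 − 4y + 15.
Then lcm(f, g) = f·g / gcd(f, g); expanding and making the result monic gives the answer.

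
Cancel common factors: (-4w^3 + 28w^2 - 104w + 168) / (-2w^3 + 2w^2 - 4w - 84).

(2w - 6)/(w + 3)

Repeated division with remainder:
  -4w^3 + 28w^2 - 104w + 168 = (2)(-2w^3 + 2w^2 - 4w - 84) + (24w^2 - 96w + 336)
  -2w^3 + 2w^2 - 4w - 84 = (-(1/12)w - 1/4)(24w^2 - 96w + 336) + (0)
Last nonzero remainder: 24w^2 - 96w + 336. Dividing through by 24 gives the monic gcd w^2 - 4w + 14.
Cancel w^2 - 4w + 14 from numerator and denominator to get the reduced form.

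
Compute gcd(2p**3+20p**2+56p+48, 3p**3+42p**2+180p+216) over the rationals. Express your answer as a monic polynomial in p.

p**2+8p+12

By polynomial division,
  2p**3+20p**2+56p+48 = (2/3)(3p**3+42p**2+180p+216) + (−8p**2−64p−96)
  3p**3+42p**2+180p+216 = (−(3/8)p−9/4)(−8p**2−64p−96) + (0)
Last nonzero remainder: −8p**2−64p−96. Dividing through by −8 gives the monic gcd p**2+8p+12.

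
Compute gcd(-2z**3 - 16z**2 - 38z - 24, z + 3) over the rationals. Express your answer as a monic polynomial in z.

Euclidean algorithm in ℚ[z]:
  -2z**3 - 16z**2 - 38z - 24 = (-2z**2 - 10z - 8)(z + 3) + (0)
The last nonzero remainder z + 3 is already monic.

z + 3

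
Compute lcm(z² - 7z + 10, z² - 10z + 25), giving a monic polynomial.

Apply the Euclidean algorithm:
  z² - 7z + 10 = (z² - 10z + 25) + (3z - 15)
  z² - 10z + 25 = ((1/3)z - 5/3)(3z - 15) + (0)
Last nonzero remainder: 3z - 15. Dividing through by 3 gives the monic gcd z - 5.
Then lcm(f, g) = f·g / gcd(f, g); expanding and making the result monic gives the answer.

z³ - 12z² + 45z - 50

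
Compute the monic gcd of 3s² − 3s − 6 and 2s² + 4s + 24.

By polynomial division,
  3s² − 3s − 6 = (3/2)(2s² + 4s + 24) + (−9s − 42)
  2s² + 4s + 24 = (−(2/9)s + 16/27)(−9s − 42) + (440/9)
  −9s − 42 = (−(81/440)s − 189/220)(440/9) + (0)
The last nonzero remainder is the constant 440/9, so the polynomials are coprime and gcd = 1.

1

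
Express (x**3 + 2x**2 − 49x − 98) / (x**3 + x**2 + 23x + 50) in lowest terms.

(x**2 − 49)/(x**2 − x + 25)

Euclidean algorithm in ℚ[x]:
  x**3 + 2x**2 − 49x − 98 = (x**3 + x**2 + 23x + 50) + (x**2 − 72x − 148)
  x**3 + x**2 + 23x + 50 = (x + 73)(x**2 − 72x − 148) + (5427x + 10854)
  x**2 − 72x − 148 = ((1/5427)x − 74/5427)(5427x + 10854) + (0)
Last nonzero remainder: 5427x + 10854. Dividing through by 5427 gives the monic gcd x + 2.
Cancel x + 2 from numerator and denominator to get the reduced form.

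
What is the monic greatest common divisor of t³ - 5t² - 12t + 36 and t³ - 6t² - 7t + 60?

By polynomial division,
  t³ - 5t² - 12t + 36 = (t³ - 6t² - 7t + 60) + (t² - 5t - 24)
  t³ - 6t² - 7t + 60 = (t - 1)(t² - 5t - 24) + (12t + 36)
  t² - 5t - 24 = ((1/12)t - 2/3)(12t + 36) + (0)
Last nonzero remainder: 12t + 36. Dividing through by 12 gives the monic gcd t + 3.

t + 3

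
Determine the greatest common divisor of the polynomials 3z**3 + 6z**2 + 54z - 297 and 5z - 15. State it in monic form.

Euclidean algorithm in ℚ[z]:
  3z**3 + 6z**2 + 54z - 297 = ((3/5)z**2 + 3z + 99/5)(5z - 15) + (0)
Last nonzero remainder: 5z - 15. Dividing through by 5 gives the monic gcd z - 3.

z - 3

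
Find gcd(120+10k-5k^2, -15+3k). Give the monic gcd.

By polynomial division,
  -5k^2+10k+120 = (-(5/3)k-5)(3k-15) + (45)
  3k-15 = ((1/15)k-1/3)(45) + (0)
The last nonzero remainder is the constant 45, so the polynomials are coprime and gcd = 1.

1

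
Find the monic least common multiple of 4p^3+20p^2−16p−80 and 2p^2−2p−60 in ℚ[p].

p^4−p^3−34p^2+4p+120

Apply the Euclidean algorithm:
  4p^3+20p^2−16p−80 = (2p+12)(2p^2−2p−60) + (128p+640)
  2p^2−2p−60 = ((1/64)p−3/32)(128p+640) + (0)
Last nonzero remainder: 128p+640. Dividing through by 128 gives the monic gcd p+5.
Then lcm(f, g) = f·g / gcd(f, g); expanding and making the result monic gives the answer.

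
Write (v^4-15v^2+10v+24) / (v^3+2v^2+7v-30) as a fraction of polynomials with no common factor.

(v^3+2v^2-11v-12)/(v^2+4v+15)

Repeated division with remainder:
  v^4-15v^2+10v+24 = (v-2)(v^3+2v^2+7v-30) + (-18v^2+54v-36)
  v^3+2v^2+7v-30 = (-(1/18)v-5/18)(-18v^2+54v-36) + (20v-40)
  -18v^2+54v-36 = (-(9/10)v+9/10)(20v-40) + (0)
Last nonzero remainder: 20v-40. Dividing through by 20 gives the monic gcd v-2.
Cancel v-2 from numerator and denominator to get the reduced form.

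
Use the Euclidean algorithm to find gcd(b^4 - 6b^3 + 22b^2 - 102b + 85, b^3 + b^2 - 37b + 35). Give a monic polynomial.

b^2 - 6b + 5

By polynomial division,
  b^4 - 6b^3 + 22b^2 - 102b + 85 = (b - 7)(b^3 + b^2 - 37b + 35) + (66b^2 - 396b + 330)
  b^3 + b^2 - 37b + 35 = ((1/66)b + 7/66)(66b^2 - 396b + 330) + (0)
Last nonzero remainder: 66b^2 - 396b + 330. Dividing through by 66 gives the monic gcd b^2 - 6b + 5.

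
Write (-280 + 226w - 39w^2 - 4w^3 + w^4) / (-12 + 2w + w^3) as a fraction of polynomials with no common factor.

(140 - 43w - 2w^2 + w^3)/(6 + 2w + w^2)

Apply the Euclidean algorithm:
  w^4 - 4w^3 - 39w^2 + 226w - 280 = (w - 4)(w^3 + 2w - 12) + (-41w^2 + 246w - 328)
  w^3 + 2w - 12 = (-(1/41)w - 6/41)(-41w^2 + 246w - 328) + (30w - 60)
  -41w^2 + 246w - 328 = (-(41/30)w + 82/15)(30w - 60) + (0)
Last nonzero remainder: 30w - 60. Dividing through by 30 gives the monic gcd w - 2.
Cancel w - 2 from numerator and denominator to get the reduced form.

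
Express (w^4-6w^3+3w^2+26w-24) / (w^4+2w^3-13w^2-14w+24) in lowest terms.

(w-4)/(w+4)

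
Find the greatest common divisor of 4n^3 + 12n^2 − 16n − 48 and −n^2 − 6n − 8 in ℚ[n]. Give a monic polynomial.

n + 2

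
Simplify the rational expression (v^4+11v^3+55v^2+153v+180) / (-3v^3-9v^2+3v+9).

(-v^3-8v^2-31v-60)/(3v^2-3)

By polynomial division,
  v^4+11v^3+55v^2+153v+180 = (-(1/3)v-8/3)(-3v^3-9v^2+3v+9) + (32v^2+164v+204)
  -3v^3-9v^2+3v+9 = (-(3/32)v+51/256)(32v^2+164v+204) + (-(675/64)v-2025/64)
  32v^2+164v+204 = (-(2048/675)v-4352/675)(-(675/64)v-2025/64) + (0)
Last nonzero remainder: -(675/64)v-2025/64. Dividing through by -675/64 gives the monic gcd v+3.
Cancel v+3 from numerator and denominator to get the reduced form.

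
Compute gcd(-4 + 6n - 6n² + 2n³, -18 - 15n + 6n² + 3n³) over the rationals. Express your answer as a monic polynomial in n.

Euclidean algorithm in ℚ[n]:
  2n³ - 6n² + 6n - 4 = (2/3)(3n³ + 6n² - 15n - 18) + (-10n² + 16n + 8)
  3n³ + 6n² - 15n - 18 = (-(3/10)n - 27/25)(-10n² + 16n + 8) + ((117/25)n - 234/25)
  -10n² + 16n + 8 = (-(250/117)n - 100/117)((117/25)n - 234/25) + (0)
Last nonzero remainder: (117/25)n - 234/25. Dividing through by 117/25 gives the monic gcd n - 2.

-2 + n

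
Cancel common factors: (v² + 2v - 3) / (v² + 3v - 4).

Apply the Euclidean algorithm:
  v² + 2v - 3 = (v² + 3v - 4) + (-v + 1)
  v² + 3v - 4 = (-v - 4)(-v + 1) + (0)
Last nonzero remainder: -v + 1. Dividing through by -1 gives the monic gcd v - 1.
Cancel v - 1 from numerator and denominator to get the reduced form.

(v + 3)/(v + 4)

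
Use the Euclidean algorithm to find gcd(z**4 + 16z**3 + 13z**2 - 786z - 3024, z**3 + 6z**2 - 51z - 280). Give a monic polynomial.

Apply the Euclidean algorithm:
  z**4 + 16z**3 + 13z**2 - 786z - 3024 = (z + 10)(z**3 + 6z**2 - 51z - 280) + (4z**2 + 4z - 224)
  z**3 + 6z**2 - 51z - 280 = ((1/4)z + 5/4)(4z**2 + 4z - 224) + (0)
Last nonzero remainder: 4z**2 + 4z - 224. Dividing through by 4 gives the monic gcd z**2 + z - 56.

z**2 + z - 56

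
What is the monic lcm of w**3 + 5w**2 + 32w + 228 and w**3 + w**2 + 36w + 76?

w**4 + 7w**3 + 42w**2 + 292w + 456

Euclidean algorithm in ℚ[w]:
  w**3 + 5w**2 + 32w + 228 = (w**3 + w**2 + 36w + 76) + (4w**2 - 4w + 152)
  w**3 + w**2 + 36w + 76 = ((1/4)w + 1/2)(4w**2 - 4w + 152) + (0)
Last nonzero remainder: 4w**2 - 4w + 152. Dividing through by 4 gives the monic gcd w**2 - w + 38.
Then lcm(f, g) = f·g / gcd(f, g); expanding and making the result monic gives the answer.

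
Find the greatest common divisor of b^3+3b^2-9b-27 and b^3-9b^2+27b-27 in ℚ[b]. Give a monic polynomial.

Apply the Euclidean algorithm:
  b^3+3b^2-9b-27 = (b^3-9b^2+27b-27) + (12b^2-36b)
  b^3-9b^2+27b-27 = ((1/12)b-1/2)(12b^2-36b) + (9b-27)
  12b^2-36b = ((4/3)b)(9b-27) + (0)
Last nonzero remainder: 9b-27. Dividing through by 9 gives the monic gcd b-3.

b-3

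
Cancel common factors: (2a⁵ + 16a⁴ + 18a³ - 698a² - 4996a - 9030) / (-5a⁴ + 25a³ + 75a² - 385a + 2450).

(-2a³ - 20a² - 128a - 258)/(5a² - 15a + 70)

Repeated division with remainder:
  2a⁵ + 16a⁴ + 18a³ - 698a² - 4996a - 9030 = (-(2/5)a - 26/5)(-5a⁴ + 25a³ + 75a² - 385a + 2450) + (178a³ - 462a² - 6018a + 3710)
  -5a⁴ + 25a³ + 75a² - 385a + 2450 = (-(5/178)a + 535/7921)(178a³ - 462a² - 6018a + 3710) + (-(497760/7921)a² + (995520/7921)a + 17421600/7921)
  178a³ - 462a² - 6018a + 3710 = (-(704969/248880)a + 419813/248880)(-(497760/7921)a² + (995520/7921)a + 17421600/7921) + (0)
Last nonzero remainder: -(497760/7921)a² + (995520/7921)a + 17421600/7921. Dividing through by -497760/7921 gives the monic gcd a² - 2a - 35.
Cancel a² - 2a - 35 from numerator and denominator to get the reduced form.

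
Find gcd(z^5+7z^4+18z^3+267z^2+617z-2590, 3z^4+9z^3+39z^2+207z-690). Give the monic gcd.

z^2+3z-10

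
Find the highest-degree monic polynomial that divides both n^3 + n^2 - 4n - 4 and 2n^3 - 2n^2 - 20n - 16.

n^2 + 3n + 2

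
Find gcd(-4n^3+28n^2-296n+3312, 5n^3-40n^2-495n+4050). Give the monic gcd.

By polynomial division,
  -4n^3+28n^2-296n+3312 = (-4/5)(5n^3-40n^2-495n+4050) + (-4n^2-692n+6552)
  5n^3-40n^2-495n+4050 = (-(5/4)n+905/4)(-4n^2-692n+6552) + (164260n-1478340)
  -4n^2-692n+6552 = (-(1/41065)n-182/41065)(164260n-1478340) + (0)
Last nonzero remainder: 164260n-1478340. Dividing through by 164260 gives the monic gcd n-9.

n-9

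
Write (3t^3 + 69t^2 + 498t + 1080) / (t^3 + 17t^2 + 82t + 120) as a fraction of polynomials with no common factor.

By polynomial division,
  3t^3 + 69t^2 + 498t + 1080 = (3)(t^3 + 17t^2 + 82t + 120) + (18t^2 + 252t + 720)
  t^3 + 17t^2 + 82t + 120 = ((1/18)t + 1/6)(18t^2 + 252t + 720) + (0)
Last nonzero remainder: 18t^2 + 252t + 720. Dividing through by 18 gives the monic gcd t^2 + 14t + 40.
Cancel t^2 + 14t + 40 from numerator and denominator to get the reduced form.

(3t + 27)/(t + 3)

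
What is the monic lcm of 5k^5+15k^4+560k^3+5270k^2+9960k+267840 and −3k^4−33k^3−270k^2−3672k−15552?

k^6+9k^5+130k^4+1726k^3+8316k^2+65520k+321408

Apply the Euclidean algorithm:
  5k^5+15k^4+560k^3+5270k^2+9960k+267840 = (−(5/3)k+40/3)(−3k^4−33k^3−270k^2−3672k−15552) + (550k^3+2750k^2+33000k+475200)
  −3k^4−33k^3−270k^2−3672k−15552 = (−(3/550)k−9/275)(550k^3+2750k^2+33000k+475200) + (0)
Last nonzero remainder: 550k^3+2750k^2+33000k+475200. Dividing through by 550 gives the monic gcd k^3+5k^2+60k+864.
Then lcm(f, g) = f·g / gcd(f, g); expanding and making the result monic gives the answer.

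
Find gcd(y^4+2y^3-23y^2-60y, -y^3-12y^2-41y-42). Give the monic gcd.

By polynomial division,
  y^4+2y^3-23y^2-60y = (-y+10)(-y^3-12y^2-41y-42) + (56y^2+308y+420)
  -y^3-12y^2-41y-42 = (-(1/56)y-13/112)(56y^2+308y+420) + ((9/4)y+27/4)
  56y^2+308y+420 = ((224/9)y+560/9)((9/4)y+27/4) + (0)
Last nonzero remainder: (9/4)y+27/4. Dividing through by 9/4 gives the monic gcd y+3.

y+3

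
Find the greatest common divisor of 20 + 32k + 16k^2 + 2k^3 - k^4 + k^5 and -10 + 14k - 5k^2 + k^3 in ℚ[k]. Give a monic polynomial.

10 - 4k + k^2

Repeated division with remainder:
  k^5 - k^4 + 2k^3 + 16k^2 + 32k + 20 = (k^2 + 4k + 8)(k^3 - 5k^2 + 14k - 10) + (10k^2 - 40k + 100)
  k^3 - 5k^2 + 14k - 10 = ((1/10)k - 1/10)(10k^2 - 40k + 100) + (0)
Last nonzero remainder: 10k^2 - 40k + 100. Dividing through by 10 gives the monic gcd k^2 - 4k + 10.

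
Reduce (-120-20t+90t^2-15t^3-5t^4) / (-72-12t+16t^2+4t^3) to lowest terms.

(60+40t-25t^2-5t^3)/(36+24t+4t^2)

Apply the Euclidean algorithm:
  -5t^4-15t^3+90t^2-20t-120 = (-(5/4)t+5/4)(4t^3+16t^2-12t-72) + (55t^2-95t-30)
  4t^3+16t^2-12t-72 = ((4/55)t+252/605)(55t^2-95t-30) + ((3600/121)t-7200/121)
  55t^2-95t-30 = ((1331/720)t+121/240)((3600/121)t-7200/121) + (0)
Last nonzero remainder: (3600/121)t-7200/121. Dividing through by 3600/121 gives the monic gcd t-2.
Cancel t-2 from numerator and denominator to get the reduced form.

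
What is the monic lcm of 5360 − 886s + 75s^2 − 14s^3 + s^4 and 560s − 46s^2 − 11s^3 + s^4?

37520s − 842s^2 − 361s^3 − 23s^4 − 7s^5 + s^6

Euclidean algorithm in ℚ[s]:
  s^4 − 14s^3 + 75s^2 − 886s + 5360 = (s^4 − 11s^3 − 46s^2 + 560s) + (−3s^3 + 121s^2 − 1446s + 5360)
  s^4 − 11s^3 − 46s^2 + 560s = (−(1/3)s − 88/9)(−3s^3 + 121s^2 − 1446s + 5360) + ((5896/9)s^2 − 11792s + 471680/9)
  −3s^3 + 121s^2 − 1446s + 5360 = (−(27/5896)s + 9/88)((5896/9)s^2 − 11792s + 471680/9) + (0)
Last nonzero remainder: (5896/9)s^2 − 11792s + 471680/9. Dividing through by 5896/9 gives the monic gcd s^2 − 18s + 80.
Then lcm(f, g) = f·g / gcd(f, g); expanding and making the result monic gives the answer.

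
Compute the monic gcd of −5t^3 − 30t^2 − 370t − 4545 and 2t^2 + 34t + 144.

t + 9

Apply the Euclidean algorithm:
  −5t^3 − 30t^2 − 370t − 4545 = (−(5/2)t + 55/2)(2t^2 + 34t + 144) + (−945t − 8505)
  2t^2 + 34t + 144 = (−(2/945)t − 16/945)(−945t − 8505) + (0)
Last nonzero remainder: −945t − 8505. Dividing through by −945 gives the monic gcd t + 9.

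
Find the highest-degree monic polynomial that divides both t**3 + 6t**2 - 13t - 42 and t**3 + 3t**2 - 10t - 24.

By polynomial division,
  t**3 + 6t**2 - 13t - 42 = (t**3 + 3t**2 - 10t - 24) + (3t**2 - 3t - 18)
  t**3 + 3t**2 - 10t - 24 = ((1/3)t + 4/3)(3t**2 - 3t - 18) + (0)
Last nonzero remainder: 3t**2 - 3t - 18. Dividing through by 3 gives the monic gcd t**2 - t - 6.

t**2 - t - 6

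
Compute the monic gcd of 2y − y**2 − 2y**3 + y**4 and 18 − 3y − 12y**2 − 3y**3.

Apply the Euclidean algorithm:
  y**4 − 2y**3 − y**2 + 2y = (−(1/3)y + 2)(−3y**3 − 12y**2 − 3y + 18) + (22y**2 + 14y − 36)
  −3y**3 − 12y**2 − 3y + 18 = (−(3/22)y − 111/242)(22y**2 + 14y − 36) + (−(180/121)y + 180/121)
  22y**2 + 14y − 36 = (−(1331/90)y − 121/5)(−(180/121)y + 180/121) + (0)
Last nonzero remainder: −(180/121)y + 180/121. Dividing through by −180/121 gives the monic gcd y − 1.

−1 + y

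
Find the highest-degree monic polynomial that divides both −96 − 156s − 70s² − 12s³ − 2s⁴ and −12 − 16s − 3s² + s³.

2 + 3s + s²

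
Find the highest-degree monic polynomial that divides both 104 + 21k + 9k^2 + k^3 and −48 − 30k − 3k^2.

8 + k

Apply the Euclidean algorithm:
  k^3 + 9k^2 + 21k + 104 = (−(1/3)k + 1/3)(−3k^2 − 30k − 48) + (15k + 120)
  −3k^2 − 30k − 48 = (−(1/5)k − 2/5)(15k + 120) + (0)
Last nonzero remainder: 15k + 120. Dividing through by 15 gives the monic gcd k + 8.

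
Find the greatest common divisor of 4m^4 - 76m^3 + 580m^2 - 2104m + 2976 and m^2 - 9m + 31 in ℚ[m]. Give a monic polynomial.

m^2 - 9m + 31

Apply the Euclidean algorithm:
  4m^4 - 76m^3 + 580m^2 - 2104m + 2976 = (4m^2 - 40m + 96)(m^2 - 9m + 31) + (0)
The last nonzero remainder m^2 - 9m + 31 is already monic.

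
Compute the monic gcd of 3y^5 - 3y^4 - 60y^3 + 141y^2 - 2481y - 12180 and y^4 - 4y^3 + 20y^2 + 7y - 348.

y^2 - 3y + 29

Repeated division with remainder:
  3y^5 - 3y^4 - 60y^3 + 141y^2 - 2481y - 12180 = (3y + 9)(y^4 - 4y^3 + 20y^2 + 7y - 348) + (-84y^3 - 60y^2 - 1500y - 9048)
  y^4 - 4y^3 + 20y^2 + 7y - 348 = (-(1/84)y + 11/196)(-84y^3 - 60y^2 - 1500y - 9048) + ((270/49)y^2 - (810/49)y + 7830/49)
  -84y^3 - 60y^2 - 1500y - 9048 = (-(686/45)y - 2548/45)((270/49)y^2 - (810/49)y + 7830/49) + (0)
Last nonzero remainder: (270/49)y^2 - (810/49)y + 7830/49. Dividing through by 270/49 gives the monic gcd y^2 - 3y + 29.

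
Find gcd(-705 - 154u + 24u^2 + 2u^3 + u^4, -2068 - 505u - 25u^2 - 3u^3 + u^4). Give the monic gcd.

Repeated division with remainder:
  u^4 + 2u^3 + 24u^2 - 154u - 705 = (u^4 - 3u^3 - 25u^2 - 505u - 2068) + (5u^3 + 49u^2 + 351u + 1363)
  u^4 - 3u^3 - 25u^2 - 505u - 2068 = ((1/5)u - 64/25)(5u^3 + 49u^2 + 351u + 1363) + ((756/25)u^2 + (3024/25)u + 35532/25)
  5u^3 + 49u^2 + 351u + 1363 = ((125/756)u + 725/756)((756/25)u^2 + (3024/25)u + 35532/25) + (0)
Last nonzero remainder: (756/25)u^2 + (3024/25)u + 35532/25. Dividing through by 756/25 gives the monic gcd u^2 + 4u + 47.

47 + 4u + u^2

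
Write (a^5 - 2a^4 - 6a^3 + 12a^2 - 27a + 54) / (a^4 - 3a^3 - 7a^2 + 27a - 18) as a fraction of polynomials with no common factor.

(a^2 + 3)/(a - 1)

Apply the Euclidean algorithm:
  a^5 - 2a^4 - 6a^3 + 12a^2 - 27a + 54 = (a + 1)(a^4 - 3a^3 - 7a^2 + 27a - 18) + (4a^3 - 8a^2 - 36a + 72)
  a^4 - 3a^3 - 7a^2 + 27a - 18 = ((1/4)a - 1/4)(4a^3 - 8a^2 - 36a + 72) + (0)
Last nonzero remainder: 4a^3 - 8a^2 - 36a + 72. Dividing through by 4 gives the monic gcd a^3 - 2a^2 - 9a + 18.
Cancel a^3 - 2a^2 - 9a + 18 from numerator and denominator to get the reduced form.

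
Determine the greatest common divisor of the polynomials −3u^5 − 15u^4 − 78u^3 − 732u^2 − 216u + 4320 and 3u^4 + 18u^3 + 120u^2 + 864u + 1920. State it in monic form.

u^2 − 2u + 40

Repeated division with remainder:
  −3u^5 − 15u^4 − 78u^3 − 732u^2 − 216u + 4320 = (−u + 1)(3u^4 + 18u^3 + 120u^2 + 864u + 1920) + (24u^3 + 12u^2 + 840u + 2400)
  3u^4 + 18u^3 + 120u^2 + 864u + 1920 = ((1/8)u + 11/16)(24u^3 + 12u^2 + 840u + 2400) + ((27/4)u^2 − (27/2)u + 270)
  24u^3 + 12u^2 + 840u + 2400 = ((32/9)u + 80/9)((27/4)u^2 − (27/2)u + 270) + (0)
Last nonzero remainder: (27/4)u^2 − (27/2)u + 270. Dividing through by 27/4 gives the monic gcd u^2 − 2u + 40.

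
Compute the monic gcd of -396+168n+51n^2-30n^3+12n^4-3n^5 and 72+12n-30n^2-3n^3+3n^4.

By polynomial division,
  -3n^5+12n^4-30n^3+51n^2+168n-396 = (-n+3)(3n^4-3n^3-30n^2+12n+72) + (-51n^3+153n^2+204n-612)
  3n^4-3n^3-30n^2+12n+72 = (-(1/17)n-2/17)(-51n^3+153n^2+204n-612) + (0)
Last nonzero remainder: -51n^3+153n^2+204n-612. Dividing through by -51 gives the monic gcd n^3-3n^2-4n+12.

12-4n-3n^2+n^3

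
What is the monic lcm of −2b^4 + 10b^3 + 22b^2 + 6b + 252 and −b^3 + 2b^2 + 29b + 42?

b^5 − 3b^4 − 21b^3 − 25b^2 − 132b − 252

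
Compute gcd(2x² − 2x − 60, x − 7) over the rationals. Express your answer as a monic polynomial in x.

1

By polynomial division,
  2x² − 2x − 60 = (2x + 12)(x − 7) + (24)
  x − 7 = ((1/24)x − 7/24)(24) + (0)
The last nonzero remainder is the constant 24, so the polynomials are coprime and gcd = 1.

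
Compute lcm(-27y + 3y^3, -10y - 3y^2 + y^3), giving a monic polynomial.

90y + 27y^2 - 19y^3 - 3y^4 + y^5

Repeated division with remainder:
  3y^3 - 27y = (3)(y^3 - 3y^2 - 10y) + (9y^2 + 3y)
  y^3 - 3y^2 - 10y = ((1/9)y - 10/27)(9y^2 + 3y) + (-(80/9)y)
  9y^2 + 3y = (-(81/80)y - 27/80)(-(80/9)y) + (0)
Last nonzero remainder: -(80/9)y. Dividing through by -80/9 gives the monic gcd y.
Then lcm(f, g) = f·g / gcd(f, g); expanding and making the result monic gives the answer.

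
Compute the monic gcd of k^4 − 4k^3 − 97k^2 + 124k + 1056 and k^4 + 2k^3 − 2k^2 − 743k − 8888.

k^2 − 3k − 88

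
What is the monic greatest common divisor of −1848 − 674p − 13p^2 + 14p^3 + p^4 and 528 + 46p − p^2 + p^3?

6 + p

Apply the Euclidean algorithm:
  p^4 + 14p^3 − 13p^2 − 674p − 1848 = (p + 15)(p^3 − p^2 + 46p + 528) + (−44p^2 − 1892p − 9768)
  p^3 − p^2 + 46p + 528 = (−(1/44)p + 1)(−44p^2 − 1892p − 9768) + (1716p + 10296)
  −44p^2 − 1892p − 9768 = (−(1/39)p − 37/39)(1716p + 10296) + (0)
Last nonzero remainder: 1716p + 10296. Dividing through by 1716 gives the monic gcd p + 6.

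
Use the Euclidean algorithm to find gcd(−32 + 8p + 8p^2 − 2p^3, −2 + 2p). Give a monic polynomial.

1

Apply the Euclidean algorithm:
  −2p^3 + 8p^2 + 8p − 32 = (−p^2 + 3p + 7)(2p − 2) + (−18)
  2p − 2 = (−(1/9)p + 1/9)(−18) + (0)
The last nonzero remainder is the constant −18, so the polynomials are coprime and gcd = 1.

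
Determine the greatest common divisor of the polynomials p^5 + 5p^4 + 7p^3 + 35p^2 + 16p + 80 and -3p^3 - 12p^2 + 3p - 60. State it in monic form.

p^3 + 4p^2 - p + 20

Apply the Euclidean algorithm:
  p^5 + 5p^4 + 7p^3 + 35p^2 + 16p + 80 = (-(1/3)p^2 - (1/3)p - 4/3)(-3p^3 - 12p^2 + 3p - 60) + (0)
Last nonzero remainder: -3p^3 - 12p^2 + 3p - 60. Dividing through by -3 gives the monic gcd p^3 + 4p^2 - p + 20.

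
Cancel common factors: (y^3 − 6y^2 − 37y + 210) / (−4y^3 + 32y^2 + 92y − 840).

By polynomial division,
  y^3 − 6y^2 − 37y + 210 = (−1/4)(−4y^3 + 32y^2 + 92y − 840) + (2y^2 − 14y)
  −4y^3 + 32y^2 + 92y − 840 = (−2y + 2)(2y^2 − 14y) + (120y − 840)
  2y^2 − 14y = ((1/60)y)(120y − 840) + (0)
Last nonzero remainder: 120y − 840. Dividing through by 120 gives the monic gcd y − 7.
Cancel y − 7 from numerator and denominator to get the reduced form.

(−y^2 − y + 30)/(4y^2 − 4y − 120)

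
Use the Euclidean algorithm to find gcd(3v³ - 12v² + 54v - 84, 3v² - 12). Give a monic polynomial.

v - 2

By polynomial division,
  3v³ - 12v² + 54v - 84 = (v - 4)(3v² - 12) + (66v - 132)
  3v² - 12 = ((1/22)v + 1/11)(66v - 132) + (0)
Last nonzero remainder: 66v - 132. Dividing through by 66 gives the monic gcd v - 2.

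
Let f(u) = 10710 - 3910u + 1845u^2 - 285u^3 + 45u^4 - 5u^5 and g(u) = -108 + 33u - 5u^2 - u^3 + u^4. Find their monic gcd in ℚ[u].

Repeated division with remainder:
  -5u^5 + 45u^4 - 285u^3 + 1845u^2 - 3910u + 10710 = (-5u + 40)(u^4 - u^3 - 5u^2 + 33u - 108) + (-270u^3 + 2210u^2 - 5770u + 15030)
  u^4 - u^3 - 5u^2 + 33u - 108 = (-(1/270)u - 97/3645)(-270u^3 + 2210u^2 - 5770u + 15030) + ((23650/729)u^2 - (47300/729)u + 23650/81)
  -270u^3 + 2210u^2 - 5770u + 15030 = (-(19683/2365)u + 121743/2365)((23650/729)u^2 - (47300/729)u + 23650/81) + (0)
Last nonzero remainder: (23650/729)u^2 - (47300/729)u + 23650/81. Dividing through by 23650/729 gives the monic gcd u^2 - 2u + 9.

9 - 2u + u^2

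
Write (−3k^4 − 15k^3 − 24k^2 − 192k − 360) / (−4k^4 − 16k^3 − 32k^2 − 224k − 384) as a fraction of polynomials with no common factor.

Repeated division with remainder:
  −3k^4 − 15k^3 − 24k^2 − 192k − 360 = (3/4)(−4k^4 − 16k^3 − 32k^2 − 224k − 384) + (−3k^3 − 24k − 72)
  −4k^4 − 16k^3 − 32k^2 − 224k − 384 = ((4/3)k + 16/3)(−3k^3 − 24k − 72) + (0)
Last nonzero remainder: −3k^3 − 24k − 72. Dividing through by −3 gives the monic gcd k^3 + 8k + 24.
Cancel k^3 + 8k + 24 from numerator and denominator to get the reduced form.

(3k + 15)/(4k + 16)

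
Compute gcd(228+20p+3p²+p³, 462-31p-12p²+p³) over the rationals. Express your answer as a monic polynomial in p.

Apply the Euclidean algorithm:
  p³+3p²+20p+228 = (p³-12p²-31p+462) + (15p²+51p-234)
  p³-12p²-31p+462 = ((1/15)p-77/75)(15p²+51p-234) + ((924/25)p+5544/25)
  15p²+51p-234 = ((125/308)p-325/308)((924/25)p+5544/25) + (0)
Last nonzero remainder: (924/25)p+5544/25. Dividing through by 924/25 gives the monic gcd p+6.

6+p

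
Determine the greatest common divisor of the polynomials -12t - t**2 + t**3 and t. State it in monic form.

t

By polynomial division,
  t**3 - t**2 - 12t = (t**2 - t - 12)(t) + (0)
The last nonzero remainder t is already monic.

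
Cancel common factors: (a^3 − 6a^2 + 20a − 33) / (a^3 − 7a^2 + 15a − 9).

(a^2 − 3a + 11)/(a^2 − 4a + 3)

Repeated division with remainder:
  a^3 − 6a^2 + 20a − 33 = (a^3 − 7a^2 + 15a − 9) + (a^2 + 5a − 24)
  a^3 − 7a^2 + 15a − 9 = (a − 12)(a^2 + 5a − 24) + (99a − 297)
  a^2 + 5a − 24 = ((1/99)a + 8/99)(99a − 297) + (0)
Last nonzero remainder: 99a − 297. Dividing through by 99 gives the monic gcd a − 3.
Cancel a − 3 from numerator and denominator to get the reduced form.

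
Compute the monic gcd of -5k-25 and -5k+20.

1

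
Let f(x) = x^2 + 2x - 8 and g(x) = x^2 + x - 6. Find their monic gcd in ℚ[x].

Repeated division with remainder:
  x^2 + 2x - 8 = (x^2 + x - 6) + (x - 2)
  x^2 + x - 6 = (x + 3)(x - 2) + (0)
The last nonzero remainder x - 2 is already monic.

x - 2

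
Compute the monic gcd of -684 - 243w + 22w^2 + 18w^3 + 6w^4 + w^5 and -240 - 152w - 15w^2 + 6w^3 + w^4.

12 + 7w + w^2

Repeated division with remainder:
  w^5 + 6w^4 + 18w^3 + 22w^2 - 243w - 684 = (w)(w^4 + 6w^3 - 15w^2 - 152w - 240) + (33w^3 + 174w^2 - 3w - 684)
  w^4 + 6w^3 - 15w^2 - 152w - 240 = ((1/33)w + 8/363)(33w^3 + 174w^2 - 3w - 684) + (-(2268/121)w^2 - (15876/121)w - 27216/121)
  33w^3 + 174w^2 - 3w - 684 = (-(1331/756)w + 2299/756)(-(2268/121)w^2 - (15876/121)w - 27216/121) + (0)
Last nonzero remainder: -(2268/121)w^2 - (15876/121)w - 27216/121. Dividing through by -2268/121 gives the monic gcd w^2 + 7w + 12.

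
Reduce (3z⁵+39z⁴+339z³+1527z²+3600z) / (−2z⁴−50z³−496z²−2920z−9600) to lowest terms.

Euclidean algorithm in ℚ[z]:
  3z⁵+39z⁴+339z³+1527z²+3600z = (−(3/2)z+18)(−2z⁴−50z³−496z²−2920z−9600) + (495z³+6075z²+41760z+172800)
  −2z⁴−50z³−496z²−2920z−9600 = (−(2/495)z−56/1089)(495z³+6075z²+41760z+172800) + (−(1800/121)z²−(9000/121)z−86400/121)
  495z³+6075z²+41760z+172800 = (−(1331/40)z−242)(−(1800/121)z²−(9000/121)z−86400/121) + (0)
Last nonzero remainder: −(1800/121)z²−(9000/121)z−86400/121. Dividing through by −1800/121 gives the monic gcd z²+5z+48.
Cancel z²+5z+48 from numerator and denominator to get the reduced form.

(−3z³−24z²−75z)/(2z²+40z+200)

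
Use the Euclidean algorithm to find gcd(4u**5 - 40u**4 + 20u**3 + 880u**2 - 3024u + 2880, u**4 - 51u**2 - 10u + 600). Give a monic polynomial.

u**3 - 5u**2 - 26u + 120

Apply the Euclidean algorithm:
  4u**5 - 40u**4 + 20u**3 + 880u**2 - 3024u + 2880 = (4u - 40)(u**4 - 51u**2 - 10u + 600) + (224u**3 - 1120u**2 - 5824u + 26880)
  u**4 - 51u**2 - 10u + 600 = ((1/224)u + 5/224)(224u**3 - 1120u**2 - 5824u + 26880) + (0)
Last nonzero remainder: 224u**3 - 1120u**2 - 5824u + 26880. Dividing through by 224 gives the monic gcd u**3 - 5u**2 - 26u + 120.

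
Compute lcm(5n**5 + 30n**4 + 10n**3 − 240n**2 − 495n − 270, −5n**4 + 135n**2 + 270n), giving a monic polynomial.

n**7 − 34n**5 − 60n**4 + 189n**3 + 540n**2 + 324n

Apply the Euclidean algorithm:
  5n**5 + 30n**4 + 10n**3 − 240n**2 − 495n − 270 = (−n − 6)(−5n**4 + 135n**2 + 270n) + (145n**3 + 840n**2 + 1125n − 270)
  −5n**4 + 135n**2 + 270n = (−(1/29)n + 168/841)(145n**3 + 840n**2 + 1125n − 270) + ((5040/841)n**2 + (30240/841)n + 45360/841)
  145n**3 + 840n**2 + 1125n − 270 = ((24389/1008)n − 841/168)((5040/841)n**2 + (30240/841)n + 45360/841) + (0)
Last nonzero remainder: (5040/841)n**2 + (30240/841)n + 45360/841. Dividing through by 5040/841 gives the monic gcd n**2 + 6n + 9.
Then lcm(f, g) = f·g / gcd(f, g); expanding and making the result monic gives the answer.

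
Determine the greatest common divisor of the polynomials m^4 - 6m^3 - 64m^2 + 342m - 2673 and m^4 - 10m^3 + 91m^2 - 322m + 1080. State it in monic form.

m^2 - 4m + 27

Apply the Euclidean algorithm:
  m^4 - 6m^3 - 64m^2 + 342m - 2673 = (m^4 - 10m^3 + 91m^2 - 322m + 1080) + (4m^3 - 155m^2 + 664m - 3753)
  m^4 - 10m^3 + 91m^2 - 322m + 1080 = ((1/4)m + 115/16)(4m^3 - 155m^2 + 664m - 3753) + ((16625/16)m^2 - (16625/4)m + 448875/16)
  4m^3 - 155m^2 + 664m - 3753 = ((64/16625)m - 2224/16625)((16625/16)m^2 - (16625/4)m + 448875/16) + (0)
Last nonzero remainder: (16625/16)m^2 - (16625/4)m + 448875/16. Dividing through by 16625/16 gives the monic gcd m^2 - 4m + 27.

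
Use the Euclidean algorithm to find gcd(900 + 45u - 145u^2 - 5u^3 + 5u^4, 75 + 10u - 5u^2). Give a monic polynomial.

-15 - 2u + u^2

By polynomial division,
  5u^4 - 5u^3 - 145u^2 + 45u + 900 = (-u^2 - u + 12)(-5u^2 + 10u + 75) + (0)
Last nonzero remainder: -5u^2 + 10u + 75. Dividing through by -5 gives the monic gcd u^2 - 2u - 15.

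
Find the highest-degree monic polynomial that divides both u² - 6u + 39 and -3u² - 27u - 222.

1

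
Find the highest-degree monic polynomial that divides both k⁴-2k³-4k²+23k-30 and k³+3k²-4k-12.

Repeated division with remainder:
  k⁴-2k³-4k²+23k-30 = (k-5)(k³+3k²-4k-12) + (15k²+15k-90)
  k³+3k²-4k-12 = ((1/15)k+2/15)(15k²+15k-90) + (0)
Last nonzero remainder: 15k²+15k-90. Dividing through by 15 gives the monic gcd k²+k-6.

k²+k-6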